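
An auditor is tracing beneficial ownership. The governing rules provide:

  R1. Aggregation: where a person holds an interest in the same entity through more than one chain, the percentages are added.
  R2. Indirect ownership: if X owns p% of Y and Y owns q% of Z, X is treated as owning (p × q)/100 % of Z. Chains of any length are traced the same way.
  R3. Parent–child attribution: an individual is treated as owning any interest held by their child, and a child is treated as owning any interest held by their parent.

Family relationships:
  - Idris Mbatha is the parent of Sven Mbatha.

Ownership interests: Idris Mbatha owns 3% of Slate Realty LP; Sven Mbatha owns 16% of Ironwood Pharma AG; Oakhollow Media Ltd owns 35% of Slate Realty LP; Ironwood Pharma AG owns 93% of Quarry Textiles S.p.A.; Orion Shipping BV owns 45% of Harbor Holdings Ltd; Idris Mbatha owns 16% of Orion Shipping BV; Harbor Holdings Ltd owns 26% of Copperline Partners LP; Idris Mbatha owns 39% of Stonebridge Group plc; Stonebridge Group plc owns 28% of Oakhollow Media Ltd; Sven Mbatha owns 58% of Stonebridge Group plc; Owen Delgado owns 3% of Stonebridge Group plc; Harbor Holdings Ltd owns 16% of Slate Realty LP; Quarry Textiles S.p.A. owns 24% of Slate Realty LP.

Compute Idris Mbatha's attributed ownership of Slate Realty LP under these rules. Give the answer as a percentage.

By parent–child attribution (R3), Idris Mbatha is treated as also owning Sven Mbatha's interest in Stonebridge Group plc, giving 39% + 58% = 97%.
By parent–child attribution (R3), Idris Mbatha is treated as owning Sven Mbatha's 16% interest in Ironwood Pharma AG.
Chain via Stonebridge Group plc → Oakhollow Media Ltd (R2): 97% × 28% × 35% = 9.506% of Slate Realty LP.
Chain via Orion Shipping BV → Harbor Holdings Ltd (R2): 16% × 45% × 16% = 1.152% of Slate Realty LP.
Direct interest in Slate Realty LP: 3%.
Chain via Ironwood Pharma AG → Quarry Textiles S.p.A. (R2): 16% × 93% × 24% = 3.5712% of Slate Realty LP.
Aggregating (R1): 9.506% + 1.152% + 3% + 3.5712% = 17.2292%.

17.2292%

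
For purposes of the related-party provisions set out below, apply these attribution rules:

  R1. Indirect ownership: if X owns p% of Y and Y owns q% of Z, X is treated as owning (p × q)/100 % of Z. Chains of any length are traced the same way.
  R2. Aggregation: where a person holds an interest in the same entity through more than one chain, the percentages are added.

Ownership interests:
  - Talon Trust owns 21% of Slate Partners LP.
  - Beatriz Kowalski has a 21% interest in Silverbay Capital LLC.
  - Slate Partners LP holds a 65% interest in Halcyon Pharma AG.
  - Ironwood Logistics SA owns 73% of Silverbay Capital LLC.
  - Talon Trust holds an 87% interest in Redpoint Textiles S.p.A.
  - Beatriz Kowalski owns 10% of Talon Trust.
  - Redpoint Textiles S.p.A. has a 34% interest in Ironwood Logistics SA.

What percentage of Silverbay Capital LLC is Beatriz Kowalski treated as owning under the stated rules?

Chain via Talon Trust → Redpoint Textiles S.p.A. → Ironwood Logistics SA (R1): 10% × 87% × 34% × 73% = 2.15934% of Silverbay Capital LLC.
Direct interest in Silverbay Capital LLC: 21%.
Aggregating (R2): 2.15934% + 21% = 23.15934%.

23.15934%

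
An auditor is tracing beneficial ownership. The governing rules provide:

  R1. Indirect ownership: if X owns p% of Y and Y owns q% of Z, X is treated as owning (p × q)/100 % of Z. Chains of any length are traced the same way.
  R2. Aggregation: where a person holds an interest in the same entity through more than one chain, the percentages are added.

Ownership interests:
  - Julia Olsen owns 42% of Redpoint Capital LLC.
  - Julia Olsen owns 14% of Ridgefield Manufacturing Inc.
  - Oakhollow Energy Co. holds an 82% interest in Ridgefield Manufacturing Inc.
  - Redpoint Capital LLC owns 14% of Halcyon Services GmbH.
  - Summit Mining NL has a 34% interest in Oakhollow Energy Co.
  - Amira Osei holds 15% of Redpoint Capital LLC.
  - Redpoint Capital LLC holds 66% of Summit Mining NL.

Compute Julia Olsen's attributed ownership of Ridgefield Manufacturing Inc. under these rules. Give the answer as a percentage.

21.728336%

Chain via Redpoint Capital LLC → Summit Mining NL → Oakhollow Energy Co. (R1): 42% × 66% × 34% × 82% = 7.728336% of Ridgefield Manufacturing Inc.
Direct interest in Ridgefield Manufacturing Inc: 14%.
Aggregating (R2): 7.728336% + 14% = 21.728336%.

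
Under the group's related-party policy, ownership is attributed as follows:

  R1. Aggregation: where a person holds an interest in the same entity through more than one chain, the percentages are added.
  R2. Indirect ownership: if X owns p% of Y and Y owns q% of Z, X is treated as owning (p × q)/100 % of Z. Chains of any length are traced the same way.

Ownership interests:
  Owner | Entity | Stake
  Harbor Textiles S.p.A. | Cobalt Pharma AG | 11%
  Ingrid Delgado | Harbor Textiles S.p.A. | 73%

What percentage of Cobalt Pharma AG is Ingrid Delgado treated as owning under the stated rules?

8.03%

Chain via Harbor Textiles S.p.A. (R2): 73% × 11% = 8.03% of Cobalt Pharma AG.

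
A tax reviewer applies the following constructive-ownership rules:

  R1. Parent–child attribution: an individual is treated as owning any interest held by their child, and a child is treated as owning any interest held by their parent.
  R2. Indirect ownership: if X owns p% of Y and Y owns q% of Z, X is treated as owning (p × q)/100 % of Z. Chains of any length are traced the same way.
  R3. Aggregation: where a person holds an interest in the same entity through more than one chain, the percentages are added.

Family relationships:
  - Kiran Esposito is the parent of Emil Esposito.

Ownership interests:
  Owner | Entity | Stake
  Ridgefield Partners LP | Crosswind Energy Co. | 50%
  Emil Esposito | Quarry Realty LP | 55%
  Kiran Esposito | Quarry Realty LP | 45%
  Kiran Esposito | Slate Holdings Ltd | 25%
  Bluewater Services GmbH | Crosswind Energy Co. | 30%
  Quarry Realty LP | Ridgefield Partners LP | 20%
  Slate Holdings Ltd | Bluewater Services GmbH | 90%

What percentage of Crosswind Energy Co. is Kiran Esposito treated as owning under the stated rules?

16.75%

By parent–child attribution (R1), Kiran Esposito is treated as also owning Emil Esposito's interest in Quarry Realty LP, giving 45% + 55% = 100%.
Chain via Slate Holdings Ltd → Bluewater Services GmbH (R2): 25% × 90% × 30% = 6.75% of Crosswind Energy Co.
Chain via Quarry Realty LP → Ridgefield Partners LP (R2): 100% × 20% × 50% = 10% of Crosswind Energy Co.
Aggregating (R3): 6.75% + 10% = 16.75%.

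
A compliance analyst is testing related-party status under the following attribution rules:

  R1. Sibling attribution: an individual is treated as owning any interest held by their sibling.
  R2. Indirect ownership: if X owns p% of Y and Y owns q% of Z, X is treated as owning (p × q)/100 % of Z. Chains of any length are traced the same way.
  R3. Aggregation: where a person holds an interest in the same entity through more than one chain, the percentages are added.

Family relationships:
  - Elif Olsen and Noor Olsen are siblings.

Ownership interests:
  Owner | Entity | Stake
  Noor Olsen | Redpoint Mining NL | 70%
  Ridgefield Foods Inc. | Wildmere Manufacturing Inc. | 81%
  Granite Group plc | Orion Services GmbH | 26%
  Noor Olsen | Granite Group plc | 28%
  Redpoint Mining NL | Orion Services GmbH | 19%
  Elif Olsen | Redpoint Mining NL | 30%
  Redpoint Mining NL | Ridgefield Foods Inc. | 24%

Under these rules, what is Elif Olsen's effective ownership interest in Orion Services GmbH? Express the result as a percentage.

By sibling attribution (R1), Elif Olsen is treated as also owning Noor Olsen's interest in Redpoint Mining NL, giving 30% + 70% = 100%.
By sibling attribution (R1), Elif Olsen is treated as owning Noor Olsen's 28% interest in Granite Group plc.
Chain via Redpoint Mining NL (R2): 100% × 19% = 19% of Orion Services GmbH.
Chain via Granite Group plc (R2): 28% × 26% = 7.28% of Orion Services GmbH.
Aggregating (R3): 19% + 7.28% = 26.28%.

26.28%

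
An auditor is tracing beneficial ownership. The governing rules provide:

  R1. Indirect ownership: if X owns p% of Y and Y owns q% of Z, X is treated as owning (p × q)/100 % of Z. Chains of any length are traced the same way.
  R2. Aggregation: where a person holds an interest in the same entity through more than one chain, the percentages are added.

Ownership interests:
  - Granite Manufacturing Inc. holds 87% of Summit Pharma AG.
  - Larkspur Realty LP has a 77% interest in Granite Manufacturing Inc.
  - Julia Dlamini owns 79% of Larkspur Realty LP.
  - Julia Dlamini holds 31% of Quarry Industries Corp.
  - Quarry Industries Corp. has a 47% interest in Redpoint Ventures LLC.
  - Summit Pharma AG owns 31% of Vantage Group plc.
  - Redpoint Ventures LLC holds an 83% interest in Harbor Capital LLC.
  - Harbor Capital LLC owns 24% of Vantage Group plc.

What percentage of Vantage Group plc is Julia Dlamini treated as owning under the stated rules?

Chain via Quarry Industries Corp. → Redpoint Ventures LLC → Harbor Capital LLC (R1): 31% × 47% × 83% × 24% = 2.902344% of Vantage Group plc.
Chain via Larkspur Realty LP → Granite Manufacturing Inc. → Summit Pharma AG (R1): 79% × 77% × 87% × 31% = 16.405851% of Vantage Group plc.
Aggregating (R2): 2.902344% + 16.405851% = 19.308195%.

19.308195%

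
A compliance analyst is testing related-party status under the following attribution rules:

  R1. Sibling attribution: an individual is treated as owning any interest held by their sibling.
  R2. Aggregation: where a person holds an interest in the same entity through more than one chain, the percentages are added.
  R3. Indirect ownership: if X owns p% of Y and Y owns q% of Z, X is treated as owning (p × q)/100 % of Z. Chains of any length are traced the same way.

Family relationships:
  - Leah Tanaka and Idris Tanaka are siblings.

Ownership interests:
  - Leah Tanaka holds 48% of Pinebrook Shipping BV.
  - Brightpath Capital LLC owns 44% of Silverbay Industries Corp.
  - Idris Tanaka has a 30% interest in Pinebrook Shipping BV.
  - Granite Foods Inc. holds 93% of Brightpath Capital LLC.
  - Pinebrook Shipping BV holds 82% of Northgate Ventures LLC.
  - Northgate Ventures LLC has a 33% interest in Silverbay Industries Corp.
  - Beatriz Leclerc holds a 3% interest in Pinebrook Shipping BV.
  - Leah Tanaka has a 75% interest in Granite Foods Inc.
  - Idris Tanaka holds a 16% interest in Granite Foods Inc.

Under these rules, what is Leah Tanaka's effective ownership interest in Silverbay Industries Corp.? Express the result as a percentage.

58.344%

By sibling attribution (R1), Leah Tanaka is treated as also owning Idris Tanaka's interest in Pinebrook Shipping BV, giving 48% + 30% = 78%.
By sibling attribution (R1), Leah Tanaka is treated as also owning Idris Tanaka's interest in Granite Foods Inc, giving 75% + 16% = 91%.
Chain via Pinebrook Shipping BV → Northgate Ventures LLC (R3): 78% × 82% × 33% = 21.1068% of Silverbay Industries Corp.
Chain via Granite Foods Inc. → Brightpath Capital LLC (R3): 91% × 93% × 44% = 37.2372% of Silverbay Industries Corp.
Aggregating (R2): 21.1068% + 37.2372% = 58.344%.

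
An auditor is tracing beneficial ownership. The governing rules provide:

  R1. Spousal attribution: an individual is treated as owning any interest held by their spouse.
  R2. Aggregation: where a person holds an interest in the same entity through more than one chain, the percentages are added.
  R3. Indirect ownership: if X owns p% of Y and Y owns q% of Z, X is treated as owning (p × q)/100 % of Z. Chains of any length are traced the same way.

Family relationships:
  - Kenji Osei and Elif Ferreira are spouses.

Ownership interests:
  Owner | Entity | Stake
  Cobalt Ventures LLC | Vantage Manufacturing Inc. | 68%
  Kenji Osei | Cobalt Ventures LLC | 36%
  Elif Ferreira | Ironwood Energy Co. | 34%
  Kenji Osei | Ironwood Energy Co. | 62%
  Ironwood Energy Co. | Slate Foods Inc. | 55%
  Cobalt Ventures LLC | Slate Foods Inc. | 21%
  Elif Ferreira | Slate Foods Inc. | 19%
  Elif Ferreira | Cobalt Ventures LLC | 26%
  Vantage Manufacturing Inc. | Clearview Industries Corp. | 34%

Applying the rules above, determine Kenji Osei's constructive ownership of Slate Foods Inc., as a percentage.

84.82%

By spousal attribution (R1), Kenji Osei is treated as also owning Elif Ferreira's interest in Ironwood Energy Co, giving 62% + 34% = 96%.
By spousal attribution (R1), Kenji Osei is treated as also owning Elif Ferreira's interest in Cobalt Ventures LLC, giving 36% + 26% = 62%.
By spousal attribution (R1), Kenji Osei is treated as owning Elif Ferreira's 19% interest in Slate Foods Inc.
Chain via Ironwood Energy Co. (R3): 96% × 55% = 52.8% of Slate Foods Inc.
Chain via Cobalt Ventures LLC (R3): 62% × 21% = 13.02% of Slate Foods Inc.
Direct interest in Slate Foods Inc: 19%.
Aggregating (R2): 52.8% + 13.02% + 19% = 84.82%.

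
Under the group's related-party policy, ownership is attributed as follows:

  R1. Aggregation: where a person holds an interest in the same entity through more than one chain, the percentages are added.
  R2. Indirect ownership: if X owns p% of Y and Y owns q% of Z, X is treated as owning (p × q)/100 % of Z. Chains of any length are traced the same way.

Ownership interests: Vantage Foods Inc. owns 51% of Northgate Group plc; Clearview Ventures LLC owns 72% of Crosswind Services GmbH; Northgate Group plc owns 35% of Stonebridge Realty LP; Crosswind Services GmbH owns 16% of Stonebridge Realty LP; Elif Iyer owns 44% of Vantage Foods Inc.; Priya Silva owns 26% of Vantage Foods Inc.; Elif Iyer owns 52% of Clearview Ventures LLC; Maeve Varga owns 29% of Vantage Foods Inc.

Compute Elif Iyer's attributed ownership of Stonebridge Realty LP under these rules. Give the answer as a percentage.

Chain via Vantage Foods Inc. → Northgate Group plc (R2): 44% × 51% × 35% = 7.854% of Stonebridge Realty LP.
Chain via Clearview Ventures LLC → Crosswind Services GmbH (R2): 52% × 72% × 16% = 5.9904% of Stonebridge Realty LP.
Aggregating (R1): 7.854% + 5.9904% = 13.8444%.

13.8444%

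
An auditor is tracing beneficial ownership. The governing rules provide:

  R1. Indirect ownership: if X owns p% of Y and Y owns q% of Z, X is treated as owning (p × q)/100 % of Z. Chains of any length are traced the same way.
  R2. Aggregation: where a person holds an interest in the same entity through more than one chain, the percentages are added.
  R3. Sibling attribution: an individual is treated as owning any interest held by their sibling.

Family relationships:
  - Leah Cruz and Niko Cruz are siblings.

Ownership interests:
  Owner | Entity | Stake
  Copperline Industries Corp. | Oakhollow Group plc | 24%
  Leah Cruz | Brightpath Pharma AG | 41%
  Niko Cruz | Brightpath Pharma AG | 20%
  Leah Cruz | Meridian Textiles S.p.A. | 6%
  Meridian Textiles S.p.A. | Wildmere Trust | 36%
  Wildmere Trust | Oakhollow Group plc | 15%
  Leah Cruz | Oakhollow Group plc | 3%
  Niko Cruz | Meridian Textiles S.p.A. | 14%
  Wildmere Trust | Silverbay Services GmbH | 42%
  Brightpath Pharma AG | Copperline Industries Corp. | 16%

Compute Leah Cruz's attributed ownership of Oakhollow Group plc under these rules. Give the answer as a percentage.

6.4224%

By sibling attribution (R3), Leah Cruz is treated as also owning Niko Cruz's interest in Meridian Textiles S.p.A, giving 6% + 14% = 20%.
By sibling attribution (R3), Leah Cruz is treated as also owning Niko Cruz's interest in Brightpath Pharma AG, giving 41% + 20% = 61%.
Chain via Meridian Textiles S.p.A. → Wildmere Trust (R1): 20% × 36% × 15% = 1.08% of Oakhollow Group plc.
Chain via Brightpath Pharma AG → Copperline Industries Corp. (R1): 61% × 16% × 24% = 2.3424% of Oakhollow Group plc.
Direct interest in Oakhollow Group plc: 3%.
Aggregating (R2): 1.08% + 2.3424% + 3% = 6.4224%.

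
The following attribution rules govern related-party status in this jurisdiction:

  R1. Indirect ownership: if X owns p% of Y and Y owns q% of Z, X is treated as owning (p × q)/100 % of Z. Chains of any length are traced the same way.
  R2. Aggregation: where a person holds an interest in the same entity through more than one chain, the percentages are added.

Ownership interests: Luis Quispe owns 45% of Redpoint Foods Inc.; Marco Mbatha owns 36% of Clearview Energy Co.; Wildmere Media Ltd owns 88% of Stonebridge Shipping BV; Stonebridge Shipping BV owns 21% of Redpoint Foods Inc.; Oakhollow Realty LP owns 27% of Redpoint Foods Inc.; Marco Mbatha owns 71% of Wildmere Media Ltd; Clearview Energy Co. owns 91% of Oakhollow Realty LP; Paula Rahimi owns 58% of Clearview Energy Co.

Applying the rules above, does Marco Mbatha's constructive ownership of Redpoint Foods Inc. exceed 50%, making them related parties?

No

Chain via Wildmere Media Ltd → Stonebridge Shipping BV (R1): 71% × 88% × 21% = 13.1208% of Redpoint Foods Inc.
Chain via Clearview Energy Co. → Oakhollow Realty LP (R1): 36% × 91% × 27% = 8.8452% of Redpoint Foods Inc.
Aggregating (R2): 13.1208% + 8.8452% = 21.966%.
21.966% does not exceed the 50% threshold, so Marco is not a related party to Redpoint Foods Inc.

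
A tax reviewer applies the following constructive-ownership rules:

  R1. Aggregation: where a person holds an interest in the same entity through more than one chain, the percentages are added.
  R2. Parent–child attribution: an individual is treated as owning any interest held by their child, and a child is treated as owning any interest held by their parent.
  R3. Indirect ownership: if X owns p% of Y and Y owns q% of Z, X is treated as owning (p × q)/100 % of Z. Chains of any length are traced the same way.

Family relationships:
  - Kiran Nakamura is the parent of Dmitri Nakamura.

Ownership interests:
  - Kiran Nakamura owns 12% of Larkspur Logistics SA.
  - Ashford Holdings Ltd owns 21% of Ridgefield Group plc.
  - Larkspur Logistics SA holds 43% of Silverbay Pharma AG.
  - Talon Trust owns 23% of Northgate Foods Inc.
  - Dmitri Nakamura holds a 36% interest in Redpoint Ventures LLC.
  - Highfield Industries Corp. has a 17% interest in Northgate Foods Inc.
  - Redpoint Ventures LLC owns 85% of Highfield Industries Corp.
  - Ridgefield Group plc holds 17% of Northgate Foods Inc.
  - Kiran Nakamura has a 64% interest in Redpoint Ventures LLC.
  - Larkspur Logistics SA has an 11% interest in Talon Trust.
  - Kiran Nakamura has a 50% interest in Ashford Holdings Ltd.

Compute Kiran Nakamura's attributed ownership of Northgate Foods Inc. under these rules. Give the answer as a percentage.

By parent–child attribution (R2), Kiran Nakamura is treated as also owning Dmitri Nakamura's interest in Redpoint Ventures LLC, giving 64% + 36% = 100%.
Chain via Redpoint Ventures LLC → Highfield Industries Corp. (R3): 100% × 85% × 17% = 14.45% of Northgate Foods Inc.
Chain via Larkspur Logistics SA → Talon Trust (R3): 12% × 11% × 23% = 0.3036% of Northgate Foods Inc.
Chain via Ashford Holdings Ltd → Ridgefield Group plc (R3): 50% × 21% × 17% = 1.785% of Northgate Foods Inc.
Aggregating (R1): 14.45% + 0.3036% + 1.785% = 16.5386%.

16.5386%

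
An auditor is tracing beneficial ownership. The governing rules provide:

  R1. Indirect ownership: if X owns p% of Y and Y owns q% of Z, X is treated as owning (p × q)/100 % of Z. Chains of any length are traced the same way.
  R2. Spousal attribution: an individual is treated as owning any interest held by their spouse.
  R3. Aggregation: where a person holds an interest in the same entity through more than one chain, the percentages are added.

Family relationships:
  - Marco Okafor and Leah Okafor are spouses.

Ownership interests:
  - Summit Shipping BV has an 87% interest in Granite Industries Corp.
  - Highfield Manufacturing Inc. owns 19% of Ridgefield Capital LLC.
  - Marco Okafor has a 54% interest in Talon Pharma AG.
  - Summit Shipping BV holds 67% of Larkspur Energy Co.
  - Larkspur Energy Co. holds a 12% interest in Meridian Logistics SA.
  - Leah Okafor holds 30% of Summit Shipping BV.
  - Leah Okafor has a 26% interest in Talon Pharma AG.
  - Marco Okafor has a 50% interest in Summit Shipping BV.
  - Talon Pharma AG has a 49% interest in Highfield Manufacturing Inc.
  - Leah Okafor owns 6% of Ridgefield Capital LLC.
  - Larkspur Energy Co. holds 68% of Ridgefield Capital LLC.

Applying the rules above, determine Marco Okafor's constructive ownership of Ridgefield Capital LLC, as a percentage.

By spousal attribution (R2), Marco Okafor is treated as also owning Leah Okafor's interest in Summit Shipping BV, giving 50% + 30% = 80%.
By spousal attribution (R2), Marco Okafor is treated as also owning Leah Okafor's interest in Talon Pharma AG, giving 54% + 26% = 80%.
By spousal attribution (R2), Marco Okafor is treated as owning Leah Okafor's 6% interest in Ridgefield Capital LLC.
Chain via Summit Shipping BV → Larkspur Energy Co. (R1): 80% × 67% × 68% = 36.448% of Ridgefield Capital LLC.
Chain via Talon Pharma AG → Highfield Manufacturing Inc. (R1): 80% × 49% × 19% = 7.448% of Ridgefield Capital LLC.
Direct interest in Ridgefield Capital LLC: 6%.
Aggregating (R3): 36.448% + 7.448% + 6% = 49.896%.

49.896%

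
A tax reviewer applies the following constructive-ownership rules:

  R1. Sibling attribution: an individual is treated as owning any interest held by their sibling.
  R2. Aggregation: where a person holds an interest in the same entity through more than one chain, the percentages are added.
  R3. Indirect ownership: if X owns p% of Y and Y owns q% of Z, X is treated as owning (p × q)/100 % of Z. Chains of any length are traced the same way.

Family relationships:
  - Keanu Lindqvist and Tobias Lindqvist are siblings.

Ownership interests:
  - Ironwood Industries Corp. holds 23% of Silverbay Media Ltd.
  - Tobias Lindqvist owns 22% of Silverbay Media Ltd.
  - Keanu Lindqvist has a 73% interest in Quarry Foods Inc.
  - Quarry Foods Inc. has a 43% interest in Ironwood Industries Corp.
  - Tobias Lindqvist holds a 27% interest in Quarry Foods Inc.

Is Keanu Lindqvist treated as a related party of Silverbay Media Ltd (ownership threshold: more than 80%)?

By sibling attribution (R1), Keanu Lindqvist is treated as also owning Tobias Lindqvist's interest in Quarry Foods Inc, giving 73% + 27% = 100%.
By sibling attribution (R1), Keanu Lindqvist is treated as owning Tobias Lindqvist's 22% interest in Silverbay Media Ltd.
Chain via Quarry Foods Inc. → Ironwood Industries Corp. (R3): 100% × 43% × 23% = 9.89% of Silverbay Media Ltd.
Direct interest in Silverbay Media Ltd: 22%.
Aggregating (R2): 9.89% + 22% = 31.89%.
31.89% does not exceed the 80% threshold, so Keanu is not a related party to Silverbay Media Ltd.

No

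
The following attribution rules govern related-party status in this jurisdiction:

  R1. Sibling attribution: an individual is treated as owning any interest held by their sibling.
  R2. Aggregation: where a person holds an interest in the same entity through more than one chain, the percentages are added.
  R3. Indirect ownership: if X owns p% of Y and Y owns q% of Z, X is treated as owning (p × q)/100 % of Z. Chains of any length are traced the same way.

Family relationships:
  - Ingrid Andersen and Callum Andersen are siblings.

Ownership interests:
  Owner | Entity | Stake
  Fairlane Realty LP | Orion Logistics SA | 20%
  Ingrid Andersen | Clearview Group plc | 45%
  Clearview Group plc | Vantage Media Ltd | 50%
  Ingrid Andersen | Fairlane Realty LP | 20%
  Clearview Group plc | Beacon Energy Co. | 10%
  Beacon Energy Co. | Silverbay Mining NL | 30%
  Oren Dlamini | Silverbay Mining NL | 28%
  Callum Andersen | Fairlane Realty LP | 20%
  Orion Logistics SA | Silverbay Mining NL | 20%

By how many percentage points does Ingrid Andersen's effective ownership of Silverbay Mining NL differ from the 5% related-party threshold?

2.05

By sibling attribution (R1), Ingrid Andersen is treated as also owning Callum Andersen's interest in Fairlane Realty LP, giving 20% + 20% = 40%.
Chain via Fairlane Realty LP → Orion Logistics SA (R3): 40% × 20% × 20% = 1.6% of Silverbay Mining NL.
Chain via Clearview Group plc → Beacon Energy Co. (R3): 45% × 10% × 30% = 1.35% of Silverbay Mining NL.
Aggregating (R2): 1.6% + 1.35% = 2.95%.
2.95% falls short of the 5% threshold by 2.05 percentage points.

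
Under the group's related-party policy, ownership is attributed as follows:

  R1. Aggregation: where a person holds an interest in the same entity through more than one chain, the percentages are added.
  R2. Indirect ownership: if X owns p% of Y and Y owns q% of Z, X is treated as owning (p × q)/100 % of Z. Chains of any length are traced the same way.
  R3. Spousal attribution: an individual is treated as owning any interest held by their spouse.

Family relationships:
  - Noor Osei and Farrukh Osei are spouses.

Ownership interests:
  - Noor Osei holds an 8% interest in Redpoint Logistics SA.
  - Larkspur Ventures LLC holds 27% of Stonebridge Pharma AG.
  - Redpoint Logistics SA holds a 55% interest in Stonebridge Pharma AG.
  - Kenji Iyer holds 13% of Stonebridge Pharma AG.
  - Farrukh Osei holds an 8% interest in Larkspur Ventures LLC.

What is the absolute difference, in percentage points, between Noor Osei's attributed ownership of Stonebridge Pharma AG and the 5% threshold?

By spousal attribution (R3), Noor Osei is treated as owning Farrukh Osei's 8% interest in Larkspur Ventures LLC.
Chain via Redpoint Logistics SA (R2): 8% × 55% = 4.4% of Stonebridge Pharma AG.
Chain via Larkspur Ventures LLC (R2): 8% × 27% = 2.16% of Stonebridge Pharma AG.
Aggregating (R1): 4.4% + 2.16% = 6.56%.
6.56% exceeds the 5% threshold by 1.56 percentage points.

1.56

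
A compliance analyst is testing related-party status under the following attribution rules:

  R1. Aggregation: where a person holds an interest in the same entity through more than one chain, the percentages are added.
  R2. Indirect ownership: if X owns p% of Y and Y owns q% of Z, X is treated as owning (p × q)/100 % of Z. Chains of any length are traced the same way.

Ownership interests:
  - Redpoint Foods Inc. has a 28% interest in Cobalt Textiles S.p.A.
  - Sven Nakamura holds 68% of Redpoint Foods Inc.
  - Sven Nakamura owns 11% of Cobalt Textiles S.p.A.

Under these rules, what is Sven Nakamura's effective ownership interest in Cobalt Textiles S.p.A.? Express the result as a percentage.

Chain via Redpoint Foods Inc. (R2): 68% × 28% = 19.04% of Cobalt Textiles S.p.A.
Direct interest in Cobalt Textiles S.p.A: 11%.
Aggregating (R1): 19.04% + 11% = 30.04%.

30.04%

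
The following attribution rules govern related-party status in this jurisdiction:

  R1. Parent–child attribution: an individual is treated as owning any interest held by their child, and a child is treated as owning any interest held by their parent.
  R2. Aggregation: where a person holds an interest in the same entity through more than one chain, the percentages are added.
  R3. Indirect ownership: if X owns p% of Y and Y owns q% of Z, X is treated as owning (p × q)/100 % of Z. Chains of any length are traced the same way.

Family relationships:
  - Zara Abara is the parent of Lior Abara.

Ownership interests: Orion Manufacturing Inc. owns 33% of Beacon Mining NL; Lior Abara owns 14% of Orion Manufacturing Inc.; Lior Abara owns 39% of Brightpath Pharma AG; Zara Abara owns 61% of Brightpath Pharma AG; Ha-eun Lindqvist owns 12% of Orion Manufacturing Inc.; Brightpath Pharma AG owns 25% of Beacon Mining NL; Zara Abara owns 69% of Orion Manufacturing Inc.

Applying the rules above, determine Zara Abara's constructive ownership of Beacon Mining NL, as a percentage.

By parent–child attribution (R1), Zara Abara is treated as also owning Lior Abara's interest in Orion Manufacturing Inc, giving 69% + 14% = 83%.
By parent–child attribution (R1), Zara Abara is treated as also owning Lior Abara's interest in Brightpath Pharma AG, giving 61% + 39% = 100%.
Chain via Orion Manufacturing Inc. (R3): 83% × 33% = 27.39% of Beacon Mining NL.
Chain via Brightpath Pharma AG (R3): 100% × 25% = 25% of Beacon Mining NL.
Aggregating (R2): 27.39% + 25% = 52.39%.

52.39%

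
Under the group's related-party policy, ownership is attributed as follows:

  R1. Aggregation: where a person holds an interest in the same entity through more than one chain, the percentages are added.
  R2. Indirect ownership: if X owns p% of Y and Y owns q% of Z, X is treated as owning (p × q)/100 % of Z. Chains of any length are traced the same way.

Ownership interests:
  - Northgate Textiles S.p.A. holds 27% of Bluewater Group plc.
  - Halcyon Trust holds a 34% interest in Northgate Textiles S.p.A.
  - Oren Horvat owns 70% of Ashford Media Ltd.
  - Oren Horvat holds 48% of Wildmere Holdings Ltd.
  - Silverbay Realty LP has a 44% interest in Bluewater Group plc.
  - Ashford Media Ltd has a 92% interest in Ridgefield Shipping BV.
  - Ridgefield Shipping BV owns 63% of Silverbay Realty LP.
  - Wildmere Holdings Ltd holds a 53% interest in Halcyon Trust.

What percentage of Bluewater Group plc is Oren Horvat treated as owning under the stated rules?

20.187072%

Chain via Ashford Media Ltd → Ridgefield Shipping BV → Silverbay Realty LP (R2): 70% × 92% × 63% × 44% = 17.85168% of Bluewater Group plc.
Chain via Wildmere Holdings Ltd → Halcyon Trust → Northgate Textiles S.p.A. (R2): 48% × 53% × 34% × 27% = 2.335392% of Bluewater Group plc.
Aggregating (R1): 17.85168% + 2.335392% = 20.187072%.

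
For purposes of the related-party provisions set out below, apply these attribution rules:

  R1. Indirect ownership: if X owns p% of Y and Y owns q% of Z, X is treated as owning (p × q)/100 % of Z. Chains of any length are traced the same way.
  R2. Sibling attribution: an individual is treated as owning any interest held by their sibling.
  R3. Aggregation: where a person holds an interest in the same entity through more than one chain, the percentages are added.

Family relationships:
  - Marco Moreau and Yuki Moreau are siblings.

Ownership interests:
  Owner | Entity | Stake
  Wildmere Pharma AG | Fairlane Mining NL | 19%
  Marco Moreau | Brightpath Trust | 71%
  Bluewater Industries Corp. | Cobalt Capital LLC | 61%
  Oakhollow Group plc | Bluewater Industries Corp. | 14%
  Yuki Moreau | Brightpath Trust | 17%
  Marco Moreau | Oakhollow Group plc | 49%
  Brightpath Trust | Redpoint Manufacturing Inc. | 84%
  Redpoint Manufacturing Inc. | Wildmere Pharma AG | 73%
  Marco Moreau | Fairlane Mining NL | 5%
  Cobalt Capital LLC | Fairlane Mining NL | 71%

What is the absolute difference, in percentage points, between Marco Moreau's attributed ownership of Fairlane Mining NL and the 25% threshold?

By sibling attribution (R2), Marco Moreau is treated as also owning Yuki Moreau's interest in Brightpath Trust, giving 71% + 17% = 88%.
Chain via Oakhollow Group plc → Bluewater Industries Corp. → Cobalt Capital LLC (R1): 49% × 14% × 61% × 71% = 2.971066% of Fairlane Mining NL.
Chain via Brightpath Trust → Redpoint Manufacturing Inc. → Wildmere Pharma AG (R1): 88% × 84% × 73% × 19% = 10.252704% of Fairlane Mining NL.
Direct interest in Fairlane Mining NL: 5%.
Aggregating (R3): 2.971066% + 10.252704% + 5% = 18.22377%.
18.22377% falls short of the 25% threshold by 6.77623 percentage points.

6.77623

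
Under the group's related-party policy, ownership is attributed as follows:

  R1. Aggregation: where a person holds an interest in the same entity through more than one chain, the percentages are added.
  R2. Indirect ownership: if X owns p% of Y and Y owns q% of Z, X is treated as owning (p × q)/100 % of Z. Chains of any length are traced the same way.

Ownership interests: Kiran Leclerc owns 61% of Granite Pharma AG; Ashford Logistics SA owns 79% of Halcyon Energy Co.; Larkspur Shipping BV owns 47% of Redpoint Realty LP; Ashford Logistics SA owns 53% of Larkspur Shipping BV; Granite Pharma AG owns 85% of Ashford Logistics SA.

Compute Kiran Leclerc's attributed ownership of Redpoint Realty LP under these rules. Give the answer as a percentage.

12.915835%

Chain via Granite Pharma AG → Ashford Logistics SA → Larkspur Shipping BV (R2): 61% × 85% × 53% × 47% = 12.915835% of Redpoint Realty LP.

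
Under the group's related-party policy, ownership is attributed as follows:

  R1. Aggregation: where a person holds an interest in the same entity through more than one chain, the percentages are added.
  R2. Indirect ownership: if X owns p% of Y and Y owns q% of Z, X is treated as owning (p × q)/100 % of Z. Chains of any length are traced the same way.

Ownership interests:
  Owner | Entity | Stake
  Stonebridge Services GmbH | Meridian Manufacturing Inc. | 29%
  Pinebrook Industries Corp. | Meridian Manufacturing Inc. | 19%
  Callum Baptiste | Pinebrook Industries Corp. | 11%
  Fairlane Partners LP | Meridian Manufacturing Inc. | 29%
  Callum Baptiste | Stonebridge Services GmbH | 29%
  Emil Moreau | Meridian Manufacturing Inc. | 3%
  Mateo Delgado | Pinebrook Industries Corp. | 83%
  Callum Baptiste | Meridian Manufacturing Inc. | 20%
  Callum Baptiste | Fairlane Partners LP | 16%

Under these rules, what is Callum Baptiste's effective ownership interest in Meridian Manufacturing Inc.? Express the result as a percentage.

35.14%

Chain via Stonebridge Services GmbH (R2): 29% × 29% = 8.41% of Meridian Manufacturing Inc.
Chain via Fairlane Partners LP (R2): 16% × 29% = 4.64% of Meridian Manufacturing Inc.
Chain via Pinebrook Industries Corp. (R2): 11% × 19% = 2.09% of Meridian Manufacturing Inc.
Direct interest in Meridian Manufacturing Inc: 20%.
Aggregating (R1): 8.41% + 4.64% + 2.09% + 20% = 35.14%.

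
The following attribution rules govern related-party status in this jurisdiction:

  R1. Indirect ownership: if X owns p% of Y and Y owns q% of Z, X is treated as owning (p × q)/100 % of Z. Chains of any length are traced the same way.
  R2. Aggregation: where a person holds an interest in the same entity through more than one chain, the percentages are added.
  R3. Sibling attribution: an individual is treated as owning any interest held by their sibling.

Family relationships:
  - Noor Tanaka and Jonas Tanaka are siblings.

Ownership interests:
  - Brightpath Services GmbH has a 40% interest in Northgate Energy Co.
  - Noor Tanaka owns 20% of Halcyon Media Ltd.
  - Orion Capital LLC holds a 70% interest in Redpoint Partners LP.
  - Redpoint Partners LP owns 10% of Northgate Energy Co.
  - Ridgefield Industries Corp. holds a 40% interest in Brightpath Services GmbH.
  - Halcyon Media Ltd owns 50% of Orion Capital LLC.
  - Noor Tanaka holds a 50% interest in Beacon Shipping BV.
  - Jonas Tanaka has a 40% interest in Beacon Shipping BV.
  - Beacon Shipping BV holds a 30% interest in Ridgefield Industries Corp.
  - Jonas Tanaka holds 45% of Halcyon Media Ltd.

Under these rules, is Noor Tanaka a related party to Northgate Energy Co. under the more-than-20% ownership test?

No

By sibling attribution (R3), Noor Tanaka is treated as also owning Jonas Tanaka's interest in Halcyon Media Ltd, giving 20% + 45% = 65%.
By sibling attribution (R3), Noor Tanaka is treated as also owning Jonas Tanaka's interest in Beacon Shipping BV, giving 50% + 40% = 90%.
Chain via Halcyon Media Ltd → Orion Capital LLC → Redpoint Partners LP (R1): 65% × 50% × 70% × 10% = 2.275% of Northgate Energy Co.
Chain via Beacon Shipping BV → Ridgefield Industries Corp. → Brightpath Services GmbH (R1): 90% × 30% × 40% × 40% = 4.32% of Northgate Energy Co.
Aggregating (R2): 2.275% + 4.32% = 6.595%.
6.595% does not exceed the 20% threshold, so Noor is not a related party to Northgate Energy Co.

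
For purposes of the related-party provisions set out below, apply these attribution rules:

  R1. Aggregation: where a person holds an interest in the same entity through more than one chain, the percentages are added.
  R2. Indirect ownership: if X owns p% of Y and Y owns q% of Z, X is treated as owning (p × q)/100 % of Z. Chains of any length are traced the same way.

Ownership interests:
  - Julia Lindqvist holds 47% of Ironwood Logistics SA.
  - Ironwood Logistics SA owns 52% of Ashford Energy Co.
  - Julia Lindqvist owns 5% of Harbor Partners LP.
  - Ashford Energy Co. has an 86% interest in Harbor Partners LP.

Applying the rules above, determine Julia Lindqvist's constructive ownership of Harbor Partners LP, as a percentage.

Chain via Ironwood Logistics SA → Ashford Energy Co. (R2): 47% × 52% × 86% = 21.0184% of Harbor Partners LP.
Direct interest in Harbor Partners LP: 5%.
Aggregating (R1): 21.0184% + 5% = 26.0184%.

26.0184%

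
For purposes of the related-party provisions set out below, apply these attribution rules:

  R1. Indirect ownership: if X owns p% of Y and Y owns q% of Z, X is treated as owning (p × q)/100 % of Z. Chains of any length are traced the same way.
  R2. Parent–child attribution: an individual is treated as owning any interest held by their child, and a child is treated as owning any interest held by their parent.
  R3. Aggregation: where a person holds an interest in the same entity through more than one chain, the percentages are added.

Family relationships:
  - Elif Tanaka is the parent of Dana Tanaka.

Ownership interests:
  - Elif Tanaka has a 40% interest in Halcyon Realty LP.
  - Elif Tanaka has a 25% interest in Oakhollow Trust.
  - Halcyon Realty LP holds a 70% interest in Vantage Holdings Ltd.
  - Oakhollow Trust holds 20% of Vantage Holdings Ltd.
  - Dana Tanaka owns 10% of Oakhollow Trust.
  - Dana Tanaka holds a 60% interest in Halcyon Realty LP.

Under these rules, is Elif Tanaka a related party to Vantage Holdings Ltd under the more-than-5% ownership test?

By parent–child attribution (R2), Elif Tanaka is treated as also owning Dana Tanaka's interest in Halcyon Realty LP, giving 40% + 60% = 100%.
By parent–child attribution (R2), Elif Tanaka is treated as also owning Dana Tanaka's interest in Oakhollow Trust, giving 25% + 10% = 35%.
Chain via Halcyon Realty LP (R1): 100% × 70% = 70% of Vantage Holdings Ltd.
Chain via Oakhollow Trust (R1): 35% × 20% = 7% of Vantage Holdings Ltd.
Aggregating (R3): 70% + 7% = 77%.
77% exceeds the 5% threshold, so Elif is a related party to Vantage Holdings Ltd.

Yes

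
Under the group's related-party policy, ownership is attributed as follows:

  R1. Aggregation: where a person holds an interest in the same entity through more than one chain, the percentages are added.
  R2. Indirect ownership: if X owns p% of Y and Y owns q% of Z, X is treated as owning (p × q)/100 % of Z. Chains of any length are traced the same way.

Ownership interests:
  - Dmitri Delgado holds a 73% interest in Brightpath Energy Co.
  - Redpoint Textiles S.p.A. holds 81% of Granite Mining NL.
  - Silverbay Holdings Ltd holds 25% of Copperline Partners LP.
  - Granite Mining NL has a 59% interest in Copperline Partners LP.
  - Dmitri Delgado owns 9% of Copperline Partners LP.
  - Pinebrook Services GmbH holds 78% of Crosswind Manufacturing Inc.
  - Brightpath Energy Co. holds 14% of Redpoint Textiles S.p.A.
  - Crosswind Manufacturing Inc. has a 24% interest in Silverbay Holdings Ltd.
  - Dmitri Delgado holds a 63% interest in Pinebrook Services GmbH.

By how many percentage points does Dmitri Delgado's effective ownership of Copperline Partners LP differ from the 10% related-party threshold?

Chain via Pinebrook Services GmbH → Crosswind Manufacturing Inc. → Silverbay Holdings Ltd (R2): 63% × 78% × 24% × 25% = 2.9484% of Copperline Partners LP.
Chain via Brightpath Energy Co. → Redpoint Textiles S.p.A. → Granite Mining NL (R2): 73% × 14% × 81% × 59% = 4.884138% of Copperline Partners LP.
Direct interest in Copperline Partners LP: 9%.
Aggregating (R1): 2.9484% + 4.884138% + 9% = 16.832538%.
16.832538% exceeds the 10% threshold by 6.832538 percentage points.

6.832538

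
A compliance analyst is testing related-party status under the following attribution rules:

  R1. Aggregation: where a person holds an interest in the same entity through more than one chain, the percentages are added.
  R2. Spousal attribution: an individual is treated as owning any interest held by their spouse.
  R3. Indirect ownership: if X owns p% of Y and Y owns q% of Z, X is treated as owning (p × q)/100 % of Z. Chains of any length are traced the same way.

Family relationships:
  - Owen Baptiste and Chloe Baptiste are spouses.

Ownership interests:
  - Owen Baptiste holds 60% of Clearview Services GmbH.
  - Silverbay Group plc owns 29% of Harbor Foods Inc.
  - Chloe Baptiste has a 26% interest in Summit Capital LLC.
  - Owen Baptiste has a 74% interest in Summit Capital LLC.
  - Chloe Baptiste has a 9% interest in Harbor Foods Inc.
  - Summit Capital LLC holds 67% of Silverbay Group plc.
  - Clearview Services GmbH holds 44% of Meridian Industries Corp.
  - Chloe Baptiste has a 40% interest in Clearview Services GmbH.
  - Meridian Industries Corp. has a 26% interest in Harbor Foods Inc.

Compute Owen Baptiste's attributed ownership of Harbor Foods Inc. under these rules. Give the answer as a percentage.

By spousal attribution (R2), Owen Baptiste is treated as also owning Chloe Baptiste's interest in Clearview Services GmbH, giving 60% + 40% = 100%.
By spousal attribution (R2), Owen Baptiste is treated as also owning Chloe Baptiste's interest in Summit Capital LLC, giving 74% + 26% = 100%.
By spousal attribution (R2), Owen Baptiste is treated as owning Chloe Baptiste's 9% interest in Harbor Foods Inc.
Chain via Clearview Services GmbH → Meridian Industries Corp. (R3): 100% × 44% × 26% = 11.44% of Harbor Foods Inc.
Chain via Summit Capital LLC → Silverbay Group plc (R3): 100% × 67% × 29% = 19.43% of Harbor Foods Inc.
Direct interest in Harbor Foods Inc: 9%.
Aggregating (R1): 11.44% + 19.43% + 9% = 39.87%.

39.87%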